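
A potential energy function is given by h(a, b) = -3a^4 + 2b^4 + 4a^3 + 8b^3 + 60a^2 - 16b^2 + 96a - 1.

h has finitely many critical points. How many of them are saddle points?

h separates as a function of a plus a function of b, so ∇h=0 decouples.
∂h/∂a = -12(a - 4)(a + 1)(a + 2) = 0 at a ∈ {-2, -1, 4}; ∂h/∂b = 8b(b - 1)(b + 4) = 0 at b ∈ {-4, 0, 1}.
The Hessian is diagonal: diag(h_aa, h_bb). Second derivatives: h_aa(-2)=-72, h_aa(-1)=60, h_aa(4)=-360; h_bb(-4)=160, h_bb(0)=-32, h_bb(1)=40.
Saddle points occur where the two diagonal entries have opposite signs: (-2, -4), (-2, 1), (-1, 0), (4, -4), (4, 1). Count: 5.

5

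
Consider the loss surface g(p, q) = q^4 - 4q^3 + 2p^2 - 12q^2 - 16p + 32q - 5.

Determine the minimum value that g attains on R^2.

-101

g(p,q) separates as A(p) + B(q) − 5, so its minimum is min A + min B − 5.
A'(p) = 4p - 16 vanishes at p ∈ {4}; B'(q) = 4(q - 4)(q - 1)(q + 2) vanishes at q ∈ {-2, 1, 4}.
Local minima of A (where A''>0): A(4)=-32. Local minima of B: B(-2)=-64, B(4)=-64.
So the global minimum of g is A(4) + B(-2) − 5 = -32 − 64 − 5 = -101, attained at (4, -2).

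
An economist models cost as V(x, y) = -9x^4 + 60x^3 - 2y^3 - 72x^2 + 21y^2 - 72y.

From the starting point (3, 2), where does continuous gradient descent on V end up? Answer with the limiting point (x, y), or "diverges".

(1, 3)

V is separable, so gradient descent decouples: x follows -∂V/∂x, y follows -∂V/∂y.
∂V/∂x = -36x(x - 4)(x - 1); at x=3 this is 216, so x decreases.
∂V/∂y = -6(y - 4)(y - 3); at y=2 this is -12, so y increases.
x converges to its nearest critical value 1 (a local min of the x-part); y converges to 3. The iterate converges to (1, 3).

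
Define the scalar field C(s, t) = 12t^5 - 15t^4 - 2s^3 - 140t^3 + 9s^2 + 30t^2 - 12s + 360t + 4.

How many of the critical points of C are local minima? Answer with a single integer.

2

C separates as a function of s plus a function of t, so ∇C=0 decouples.
∂C/∂s = -6(s - 2)(s - 1) = 0 at s ∈ {1, 2}; ∂C/∂t = 60(t - 3)(t - 1)(t + 1)(t + 2) = 0 at t ∈ {-2, -1, 1, 3}.
The Hessian is diagonal: diag(C_ss, C_tt). Second derivatives: C_ss(1)=6, C_ss(2)=-6; C_tt(-2)=-900, C_tt(-1)=480, C_tt(1)=-720, C_tt(3)=2400.
Local minima occur where both diagonal entries positive: (1, -1), (1, 3). Count: 2.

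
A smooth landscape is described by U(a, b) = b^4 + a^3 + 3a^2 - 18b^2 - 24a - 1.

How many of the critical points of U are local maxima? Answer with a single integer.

U separates as a function of a plus a function of b, so ∇U=0 decouples.
∂U/∂a = 3(a - 2)(a + 4) = 0 at a ∈ {-4, 2}; ∂U/∂b = 4b(b - 3)(b + 3) = 0 at b ∈ {-3, 0, 3}.
The Hessian is diagonal: diag(U_aa, U_bb). Second derivatives: U_aa(-4)=-18, U_aa(2)=18; U_bb(-3)=72, U_bb(0)=-36, U_bb(3)=72.
Local maxima occur where both diagonal entries negative: (-4, 0). Count: 1.

1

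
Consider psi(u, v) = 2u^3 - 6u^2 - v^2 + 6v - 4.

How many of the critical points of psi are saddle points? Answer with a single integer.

1

psi separates as a function of u plus a function of v, so ∇psi=0 decouples.
∂psi/∂u = 6u(u - 2) = 0 at u ∈ {0, 2}; ∂psi/∂v = -2(v - 3) = 0 at v ∈ {3}.
The Hessian is diagonal: diag(psi_uu, psi_vv). Second derivatives: psi_uu(0)=-12, psi_uu(2)=12; psi_vv(3)=-2.
Saddle points occur where the two diagonal entries have opposite signs: (2, 3). Count: 1.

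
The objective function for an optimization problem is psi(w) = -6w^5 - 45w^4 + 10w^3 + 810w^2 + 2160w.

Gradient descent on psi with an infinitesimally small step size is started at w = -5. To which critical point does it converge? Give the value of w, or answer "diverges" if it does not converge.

-4

psi'(w) = -30(w - 3)(w + 2)(w + 3)(w + 4), so psi'(-5) = -1440.
Gradient descent moves in the -psi' direction, i.e. w is increasing.
The nearest critical point in that direction is w = -4, where psi'' = 420 > 0 (a local minimum). The iterate converges there.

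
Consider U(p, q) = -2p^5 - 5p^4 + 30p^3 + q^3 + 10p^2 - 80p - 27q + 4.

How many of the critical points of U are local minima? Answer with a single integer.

U separates as a function of p plus a function of q, so ∇U=0 decouples.
∂U/∂p = -10(p - 2)(p - 1)(p + 1)(p + 4) = 0 at p ∈ {-4, -1, 1, 2}; ∂U/∂q = 3(q - 3)(q + 3) = 0 at q ∈ {-3, 3}.
The Hessian is diagonal: diag(U_pp, U_qq). Second derivatives: U_pp(-4)=900, U_pp(-1)=-180, U_pp(1)=100, U_pp(2)=-180; U_qq(-3)=-18, U_qq(3)=18.
Local minima occur where both diagonal entries positive: (-4, 3), (1, 3). Count: 2.

2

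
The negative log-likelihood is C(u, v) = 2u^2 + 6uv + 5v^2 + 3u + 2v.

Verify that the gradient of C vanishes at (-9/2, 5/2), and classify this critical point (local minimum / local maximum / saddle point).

local minimum

∇C = (4u + 6v + 3, 6u + 10v + 2); substituting (-9/2, 5/2) gives ∇C = (0, 0), so (-9/2, 5/2) is indeed a critical point.
The Hessian of C is constant: H = [[4, 6], [6, 10]].
det(H) = 4·10 − 6² = 4.
det(H) > 0 and tr(H) = 14 > 0, so H is positive definite and the point is a local minimum.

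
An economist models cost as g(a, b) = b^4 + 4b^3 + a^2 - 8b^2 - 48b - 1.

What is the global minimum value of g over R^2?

g(a,b) separates as P(a) + Q(b) − 1, so its minimum is min P + min Q − 1.
P'(a) = 2a vanishes at a ∈ {0}; Q'(b) = 4(b - 2)(b + 2)(b + 3) vanishes at b ∈ {-3, -2, 2}.
Local minima of P (where P''>0): P(0)=0. Local minima of Q: Q(-3)=45, Q(2)=-80.
So the global minimum of g is P(0) + Q(2) − 1 = 0 − 80 − 1 = -81, attained at (0, 2).

-81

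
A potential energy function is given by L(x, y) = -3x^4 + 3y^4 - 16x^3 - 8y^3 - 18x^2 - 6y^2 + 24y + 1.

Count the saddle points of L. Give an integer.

5

L separates as a function of x plus a function of y, so ∇L=0 decouples.
∂L/∂x = -12x(x + 1)(x + 3) = 0 at x ∈ {-3, -1, 0}; ∂L/∂y = 12(y - 2)(y - 1)(y + 1) = 0 at y ∈ {-1, 1, 2}.
The Hessian is diagonal: diag(L_xx, L_yy). Second derivatives: L_xx(-3)=-72, L_xx(-1)=24, L_xx(0)=-36; L_yy(-1)=72, L_yy(1)=-24, L_yy(2)=36.
Saddle points occur where the two diagonal entries have opposite signs: (-3, -1), (-3, 2), (-1, 1), (0, -1), (0, 2). Count: 5.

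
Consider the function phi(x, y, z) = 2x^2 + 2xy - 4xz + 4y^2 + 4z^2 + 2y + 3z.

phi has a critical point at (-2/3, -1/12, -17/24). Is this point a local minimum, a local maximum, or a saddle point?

local minimum

The Hessian is constant: H = [[4, 2, -4], [2, 8, 0], [-4, 0, 8]].
Leading principal minors: Δ₁ = 4, Δ₂ = 28, Δ₃ = 96.
All leading minors are positive, so H is positive definite: a local minimum.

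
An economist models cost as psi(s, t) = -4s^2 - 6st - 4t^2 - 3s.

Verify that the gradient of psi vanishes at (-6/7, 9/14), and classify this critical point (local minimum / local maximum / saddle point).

local maximum

∇psi = (-8s - 6t - 3, -6s - 8t); substituting (-6/7, 9/14) gives ∇psi = (0, 0), so (-6/7, 9/14) is indeed a critical point.
The Hessian of psi is constant: H = [[-8, -6], [-6, -8]].
det(H) = (-8)·(-8) − (-6)² = 28.
det(H) > 0 and tr(H) = -16 < 0, so H is negative definite and the point is a local maximum.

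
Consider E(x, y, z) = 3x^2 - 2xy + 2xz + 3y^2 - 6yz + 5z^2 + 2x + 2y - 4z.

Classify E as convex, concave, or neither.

E is quadratic, so its Hessian is the constant matrix H = [[6, -2, 2], [-2, 6, -6], [2, -6, 10]].
Leading principal minors: 6, 32, 128.
All positive ⇒ H ≻ 0 ⇒ convex.

convex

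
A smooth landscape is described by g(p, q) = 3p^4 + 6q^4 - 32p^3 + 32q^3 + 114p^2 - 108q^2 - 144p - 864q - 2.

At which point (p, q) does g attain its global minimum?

(1, 3)

g(p,q) separates as A(p) + B(q) − 2, so its minimum is min A + min B − 2.
A'(p) = 12(p - 4)(p - 3)(p - 1) vanishes at p ∈ {1, 3, 4}; B'(q) = 24(q - 3)(q + 3)(q + 4) vanishes at q ∈ {-4, -3, 3}.
Local minima of A (where A''>0): A(1)=-59, A(4)=-32. Local minima of B: B(-4)=1216, B(3)=-2214.
So the global minimum of g is A(1) + B(3) − 2 = -59 − 2214 − 2 = -2275, attained at (1, 3).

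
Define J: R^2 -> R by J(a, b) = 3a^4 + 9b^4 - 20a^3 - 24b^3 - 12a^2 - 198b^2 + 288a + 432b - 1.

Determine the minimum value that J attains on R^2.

-2118

J(a,b) separates as P(a) + Q(b) − 1, so its minimum is min P + min Q − 1.
P'(a) = 12(a - 4)(a - 3)(a + 2) vanishes at a ∈ {-2, 3, 4}; Q'(b) = 36(b - 4)(b - 1)(b + 3) vanishes at b ∈ {-3, 1, 4}.
Local minima of P (where P''>0): P(-2)=-416, P(4)=448. Local minima of Q: Q(-3)=-1701, Q(4)=-672.
So the global minimum of J is P(-2) + Q(-3) − 1 = -416 − 1701 − 1 = -2118, attained at (-2, -3).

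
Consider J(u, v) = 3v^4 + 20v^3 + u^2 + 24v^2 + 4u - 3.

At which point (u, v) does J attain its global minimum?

J(u,v) separates as P(u) + Q(v) − 3, so its minimum is min P + min Q − 3.
P'(u) = 2u + 4 vanishes at u ∈ {-2}; Q'(v) = 12v(v + 1)(v + 4) vanishes at v ∈ {-4, -1, 0}.
Local minima of P (where P''>0): P(-2)=-4. Local minima of Q: Q(-4)=-128, Q(0)=0.
So the global minimum of J is P(-2) + Q(-4) − 3 = -4 − 128 − 3 = -135, attained at (-2, -4).

(-2, -4)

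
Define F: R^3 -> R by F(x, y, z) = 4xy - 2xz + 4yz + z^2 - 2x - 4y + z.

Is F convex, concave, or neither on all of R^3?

F is quadratic, so its Hessian is the constant matrix H = [[0, 4, -2], [4, 0, 4], [-2, 4, 2]].
Leading principal minors: 0, -16, -96.
Neither pattern holds ⇒ H is indefinite ⇒ neither convex nor concave.

neither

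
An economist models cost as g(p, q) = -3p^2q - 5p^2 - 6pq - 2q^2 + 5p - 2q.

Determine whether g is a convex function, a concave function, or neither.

The term -3p^2q is cubic, so the Hessian is not constant.
∂²g/∂p² = -6q - 10, which takes both signs as q varies (negative for sufficiently large q). A diagonal entry of the Hessian changing sign means the Hessian is neither positive- nor negative-semidefinite on all of R^2.

neither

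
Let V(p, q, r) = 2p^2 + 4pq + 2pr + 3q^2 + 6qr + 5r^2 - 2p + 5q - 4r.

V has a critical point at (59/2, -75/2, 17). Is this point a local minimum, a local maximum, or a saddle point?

local minimum

The Hessian is constant: H = [[4, 4, 2], [4, 6, 6], [2, 6, 10]].
Leading principal minors: Δ₁ = 4, Δ₂ = 8, Δ₃ = 8.
All leading minors are positive, so H is positive definite: a local minimum.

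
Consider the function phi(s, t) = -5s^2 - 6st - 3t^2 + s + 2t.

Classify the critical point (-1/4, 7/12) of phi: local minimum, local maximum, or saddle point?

The Hessian of phi is constant: H = [[-10, -6], [-6, -6]].
det(H) = (-10)·(-6) − (-6)² = 24.
det(H) > 0 and tr(H) = -16 < 0, so H is negative definite and the point is a local maximum.

local maximum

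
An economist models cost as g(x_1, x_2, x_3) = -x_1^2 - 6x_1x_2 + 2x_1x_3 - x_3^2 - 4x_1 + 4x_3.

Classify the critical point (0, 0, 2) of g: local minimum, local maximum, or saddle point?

The Hessian is constant: H = [[-2, -6, 2], [-6, 0, 0], [2, 0, -2]].
Leading principal minors: Δ₁ = -2, Δ₂ = -36, Δ₃ = 72.
The minors fit neither the all-positive nor the alternating-sign pattern, so H is indefinite: a saddle point.

saddle point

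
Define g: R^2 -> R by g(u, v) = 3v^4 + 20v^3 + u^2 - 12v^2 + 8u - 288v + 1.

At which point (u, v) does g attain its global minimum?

(-4, 2)

g(u,v) separates as P(u) + Q(v) + 1, so its minimum is min P + min Q + 1.
P'(u) = 2u + 8 vanishes at u ∈ {-4}; Q'(v) = 12(v - 2)(v + 3)(v + 4) vanishes at v ∈ {-4, -3, 2}.
Local minima of P (where P''>0): P(-4)=-16. Local minima of Q: Q(-4)=448, Q(2)=-416.
So the global minimum of g is P(-4) + Q(2) + 1 = -16 − 416 + 1 = -431, attained at (-4, 2).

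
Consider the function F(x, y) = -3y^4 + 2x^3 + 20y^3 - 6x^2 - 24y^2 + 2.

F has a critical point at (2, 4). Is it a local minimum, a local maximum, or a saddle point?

The mixed partial ∂²F/∂x∂y is 0, so the Hessian at any point is diag(F_xx, F_yy) = diag(12(x - 1), 12(-3y^2 + 10y - 4)).
At (2, 4): H = diag(12, -144).
The eigenvalues have opposite signs, so H is indefinite: a saddle point.

saddle point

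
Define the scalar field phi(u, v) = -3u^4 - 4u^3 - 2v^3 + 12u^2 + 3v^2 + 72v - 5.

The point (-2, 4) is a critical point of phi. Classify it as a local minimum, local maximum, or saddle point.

The mixed partial ∂²phi/∂u∂v is 0, so the Hessian at any point is diag(phi_uu, phi_vv) = diag(12(-3u^2 - 2u + 2), 6(-2v + 1)).
At (-2, 4): H = diag(-72, -42).
Both eigenvalues are negative, so H is negative definite: a local maximum.

local maximum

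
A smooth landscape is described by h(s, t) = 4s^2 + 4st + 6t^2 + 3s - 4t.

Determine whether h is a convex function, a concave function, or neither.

convex

h is quadratic, so its Hessian is the constant matrix H = [[8, 4], [4, 12]].
det(H) = 80, tr(H) = 20.
det(H) > 0 and tr(H) > 0, so H is positive definite everywhere: convex.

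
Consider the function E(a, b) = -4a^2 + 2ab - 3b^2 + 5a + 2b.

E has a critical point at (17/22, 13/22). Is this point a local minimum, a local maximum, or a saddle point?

local maximum

The Hessian of E is constant: H = [[-8, 2], [2, -6]].
det(H) = (-8)·(-6) − 2² = 44.
det(H) > 0 and tr(H) = -14 < 0, so H is negative definite and the point is a local maximum.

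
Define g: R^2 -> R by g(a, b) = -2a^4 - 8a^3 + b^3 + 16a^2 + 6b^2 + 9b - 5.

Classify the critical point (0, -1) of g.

The mixed partial ∂²g/∂a∂b is 0, so the Hessian at any point is diag(g_aa, g_bb) = diag(8(-3a^2 - 6a + 4), 6(b + 2)).
At (0, -1): H = diag(32, 6).
Both eigenvalues are positive, so H is positive definite: a local minimum.

local minimum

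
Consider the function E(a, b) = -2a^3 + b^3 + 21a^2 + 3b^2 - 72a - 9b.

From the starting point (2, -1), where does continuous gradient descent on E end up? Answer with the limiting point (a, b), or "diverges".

(3, 1)

E is separable, so gradient descent decouples: a follows -∂E/∂a, b follows -∂E/∂b.
∂E/∂a = -6(a - 4)(a - 3); at a=2 this is -12, so a increases.
∂E/∂b = 3(b - 1)(b + 3); at b=-1 this is -12, so b increases.
a converges to its nearest critical value 3 (a local min of the a-part); b converges to 1. The iterate converges to (3, 1).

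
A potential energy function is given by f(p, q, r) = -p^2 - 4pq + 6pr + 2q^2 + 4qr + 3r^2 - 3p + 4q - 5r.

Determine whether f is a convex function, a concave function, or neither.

f is quadratic, so its Hessian is the constant matrix H = [[-2, -4, 6], [-4, 4, 4], [6, 4, 6]].
Leading principal minors: -2, -24, -448.
Neither pattern holds ⇒ H is indefinite ⇒ neither convex nor concave.

neither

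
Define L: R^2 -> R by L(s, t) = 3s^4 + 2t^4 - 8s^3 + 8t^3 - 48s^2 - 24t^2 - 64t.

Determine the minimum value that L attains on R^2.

-640

L(s,t) separates as P(s) + Q(t), so its minimum is min P + min Q.
P'(s) = 12s(s - 4)(s + 2) vanishes at s ∈ {-2, 0, 4}; Q'(t) = 8(t - 2)(t + 1)(t + 4) vanishes at t ∈ {-4, -1, 2}.
Local minima of P (where P''>0): P(-2)=-80, P(4)=-512. Local minima of Q: Q(-4)=-128, Q(2)=-128.
So the global minimum of L is P(4) + Q(-4) = -512 − 128 = -640, attained at (4, -4).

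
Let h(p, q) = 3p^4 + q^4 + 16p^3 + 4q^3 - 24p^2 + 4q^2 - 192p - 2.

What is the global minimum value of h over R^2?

-306

h(p,q) separates as A(p) + B(q) − 2, so its minimum is min A + min B − 2.
A'(p) = 12(p - 2)(p + 2)(p + 4) vanishes at p ∈ {-4, -2, 2}; B'(q) = 4q(q + 1)(q + 2) vanishes at q ∈ {-2, -1, 0}.
Local minima of A (where A''>0): A(-4)=128, A(2)=-304. Local minima of B: B(-2)=0, B(0)=0.
So the global minimum of h is A(2) + B(-2) − 2 = -304 + 0 − 2 = -306, attained at (2, -2).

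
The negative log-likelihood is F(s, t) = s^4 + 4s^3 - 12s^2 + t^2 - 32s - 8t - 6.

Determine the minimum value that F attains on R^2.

-86

F(s,t) separates as P(s) + Q(t) − 6, so its minimum is min P + min Q − 6.
P'(s) = 4(s - 2)(s + 1)(s + 4) vanishes at s ∈ {-4, -1, 2}; Q'(t) = 2(t - 4) vanishes at t ∈ {4}.
Local minima of P (where P''>0): P(-4)=-64, P(2)=-64. Local minima of Q: Q(4)=-16.
So the global minimum of F is P(-4) + Q(4) − 6 = -64 − 16 − 6 = -86, attained at (-4, 4).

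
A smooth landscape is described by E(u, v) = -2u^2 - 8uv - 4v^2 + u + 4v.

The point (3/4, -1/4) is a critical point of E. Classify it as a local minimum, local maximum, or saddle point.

The Hessian of E is constant: H = [[-4, -8], [-8, -8]].
det(H) = (-4)·(-8) − (-8)² = -32.
Since det(H) < 0, H is indefinite and the critical point is a saddle point.

saddle point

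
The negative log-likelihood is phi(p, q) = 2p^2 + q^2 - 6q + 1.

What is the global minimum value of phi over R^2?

-8

phi(p,q) separates as A(p) + B(q) + 1, so its minimum is min A + min B + 1.
A'(p) = 4p vanishes at p ∈ {0}; B'(q) = 2q - 6 vanishes at q ∈ {3}.
Local minima of A (where A''>0): A(0)=0. Local minima of B: B(3)=-9.
So the global minimum of phi is A(0) + B(3) + 1 = 0 − 9 + 1 = -8, attained at (0, 3).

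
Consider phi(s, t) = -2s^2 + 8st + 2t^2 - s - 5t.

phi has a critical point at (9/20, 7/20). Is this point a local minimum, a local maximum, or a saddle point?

The Hessian of phi is constant: H = [[-4, 8], [8, 4]].
det(H) = (-4)·4 − 8² = -80.
Since det(H) < 0, H is indefinite and the critical point is a saddle point.

saddle point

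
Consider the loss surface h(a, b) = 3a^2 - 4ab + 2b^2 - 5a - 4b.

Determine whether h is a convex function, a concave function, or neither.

convex

h is quadratic, so its Hessian is the constant matrix H = [[6, -4], [-4, 4]].
det(H) = 8, tr(H) = 10.
det(H) > 0 and tr(H) > 0, so H is positive definite everywhere: convex.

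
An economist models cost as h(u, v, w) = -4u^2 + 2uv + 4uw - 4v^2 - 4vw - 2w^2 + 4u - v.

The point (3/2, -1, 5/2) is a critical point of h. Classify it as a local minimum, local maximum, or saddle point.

The Hessian is constant: H = [[-8, 2, 4], [2, -8, -4], [4, -4, -4]].
Leading principal minors: Δ₁ = -8, Δ₂ = 60, Δ₃ = -48.
The minors alternate sign starting negative (−, +, −), so H is negative definite: a local maximum.

local maximum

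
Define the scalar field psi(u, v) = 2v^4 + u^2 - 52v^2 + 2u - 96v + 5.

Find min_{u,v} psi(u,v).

psi(u,v) separates as P(u) + Q(v) + 5, so its minimum is min P + min Q + 5.
P'(u) = 2u + 2 vanishes at u ∈ {-1}; Q'(v) = 8(v - 4)(v + 1)(v + 3) vanishes at v ∈ {-3, -1, 4}.
Local minima of P (where P''>0): P(-1)=-1. Local minima of Q: Q(-3)=-18, Q(4)=-704.
So the global minimum of psi is P(-1) + Q(4) + 5 = -1 − 704 + 5 = -700, attained at (-1, 4).

-700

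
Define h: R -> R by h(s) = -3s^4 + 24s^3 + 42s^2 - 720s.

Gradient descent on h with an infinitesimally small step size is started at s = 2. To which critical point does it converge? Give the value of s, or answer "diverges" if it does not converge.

h'(s) = -12(s - 5)(s - 4)(s + 3), so h'(2) = -360.
Gradient descent moves in the -h' direction, i.e. s is increasing.
The nearest critical point in that direction is s = 4, where h'' = 84 > 0 (a local minimum). The iterate converges there.

4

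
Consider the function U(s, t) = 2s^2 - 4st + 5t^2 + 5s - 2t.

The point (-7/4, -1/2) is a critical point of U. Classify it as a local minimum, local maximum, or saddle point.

local minimum

The Hessian of U is constant: H = [[4, -4], [-4, 10]].
det(H) = 4·10 − (-4)² = 24.
det(H) > 0 and tr(H) = 14 > 0, so H is positive definite and the point is a local minimum.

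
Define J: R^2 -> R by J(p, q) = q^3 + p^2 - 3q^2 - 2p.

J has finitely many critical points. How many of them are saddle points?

J separates as a function of p plus a function of q, so ∇J=0 decouples.
∂J/∂p = 2(p - 1) = 0 at p ∈ {1}; ∂J/∂q = 3q(q - 2) = 0 at q ∈ {0, 2}.
The Hessian is diagonal: diag(J_pp, J_qq). Second derivatives: J_pp(1)=2; J_qq(0)=-6, J_qq(2)=6.
Saddle points occur where the two diagonal entries have opposite signs: (1, 0). Count: 1.

1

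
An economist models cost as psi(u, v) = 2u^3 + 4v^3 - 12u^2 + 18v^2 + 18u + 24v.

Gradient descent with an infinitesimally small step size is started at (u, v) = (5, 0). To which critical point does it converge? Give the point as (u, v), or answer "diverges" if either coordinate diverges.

psi is separable, so gradient descent decouples: u follows -∂psi/∂u, v follows -∂psi/∂v.
∂psi/∂u = 6(u - 3)(u - 1); at u=5 this is 48, so u decreases.
∂psi/∂v = 12(v + 1)(v + 2); at v=0 this is 24, so v decreases.
u converges to its nearest critical value 3 (a local min of the u-part); v converges to -1. The iterate converges to (3, -1).

(3, -1)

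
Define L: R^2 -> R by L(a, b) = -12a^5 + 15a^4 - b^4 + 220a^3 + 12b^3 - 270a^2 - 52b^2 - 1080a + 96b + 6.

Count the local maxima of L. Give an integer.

4

L separates as a function of a plus a function of b, so ∇L=0 decouples.
∂L/∂a = -60(a - 3)(a - 2)(a + 1)(a + 3) = 0 at a ∈ {-3, -1, 2, 3}; ∂L/∂b = -4(b - 4)(b - 3)(b - 2) = 0 at b ∈ {2, 3, 4}.
The Hessian is diagonal: diag(L_aa, L_bb). Second derivatives: L_aa(-3)=3600, L_aa(-1)=-1440, L_aa(2)=900, L_aa(3)=-1440; L_bb(2)=-8, L_bb(3)=4, L_bb(4)=-8.
Local maxima occur where both diagonal entries negative: (-1, 2), (-1, 4), (3, 2), (3, 4). Count: 4.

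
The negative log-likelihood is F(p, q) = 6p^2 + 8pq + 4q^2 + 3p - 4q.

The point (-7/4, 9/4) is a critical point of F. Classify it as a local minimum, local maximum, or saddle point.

local minimum

The Hessian of F is constant: H = [[12, 8], [8, 8]].
det(H) = 12·8 − 8² = 32.
det(H) > 0 and tr(H) = 20 > 0, so H is positive definite and the point is a local minimum.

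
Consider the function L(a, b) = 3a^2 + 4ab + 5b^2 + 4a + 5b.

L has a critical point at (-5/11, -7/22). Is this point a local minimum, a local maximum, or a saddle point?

The Hessian of L is constant: H = [[6, 4], [4, 10]].
det(H) = 6·10 − 4² = 44.
det(H) > 0 and tr(H) = 16 > 0, so H is positive definite and the point is a local minimum.

local minimum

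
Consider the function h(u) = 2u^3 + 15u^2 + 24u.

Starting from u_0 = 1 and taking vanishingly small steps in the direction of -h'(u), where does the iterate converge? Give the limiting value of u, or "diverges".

h'(u) = 6(u + 1)(u + 4), so h'(1) = 60.
Gradient descent moves in the -h' direction, i.e. u is decreasing.
The nearest critical point in that direction is u = -1, where h'' = 18 > 0 (a local minimum). The iterate converges there.

-1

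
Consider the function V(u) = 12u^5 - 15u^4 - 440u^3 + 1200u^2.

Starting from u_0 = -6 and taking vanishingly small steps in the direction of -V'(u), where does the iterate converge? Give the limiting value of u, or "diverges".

V'(u) = 60u(u - 4)(u - 2)(u + 5), so V'(-6) = 28800.
Gradient descent moves in the -V' direction, i.e. u is decreasing.
There is no critical point below u=-6, and V' keeps the same sign, so the iterate runs off to −∞.

diverges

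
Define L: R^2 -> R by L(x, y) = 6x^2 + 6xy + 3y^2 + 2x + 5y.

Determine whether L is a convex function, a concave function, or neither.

convex

L is quadratic, so its Hessian is the constant matrix H = [[12, 6], [6, 6]].
det(H) = 36, tr(H) = 18.
det(H) > 0 and tr(H) > 0, so H is positive definite everywhere: convex.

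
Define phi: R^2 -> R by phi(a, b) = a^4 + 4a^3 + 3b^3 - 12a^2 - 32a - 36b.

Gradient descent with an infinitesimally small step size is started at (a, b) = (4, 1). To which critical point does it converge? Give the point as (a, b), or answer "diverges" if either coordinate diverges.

phi is separable, so gradient descent decouples: a follows -∂phi/∂a, b follows -∂phi/∂b.
∂phi/∂a = 4(a - 2)(a + 1)(a + 4); at a=4 this is 320, so a decreases.
∂phi/∂b = 9(b - 2)(b + 2); at b=1 this is -27, so b increases.
a converges to its nearest critical value 2 (a local min of the a-part); b converges to 2. The iterate converges to (2, 2).

(2, 2)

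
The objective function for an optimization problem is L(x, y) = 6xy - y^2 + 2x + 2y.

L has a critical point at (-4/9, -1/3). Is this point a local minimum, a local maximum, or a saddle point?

The Hessian of L is constant: H = [[0, 6], [6, -2]].
det(H) = 0·(-2) − 6² = -36.
Since det(H) < 0, H is indefinite and the critical point is a saddle point.

saddle point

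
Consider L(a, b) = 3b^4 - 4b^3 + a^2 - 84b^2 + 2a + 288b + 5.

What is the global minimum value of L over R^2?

-1468

L(a,b) separates as P(a) + Q(b) + 5, so its minimum is min P + min Q + 5.
P'(a) = 2a + 2 vanishes at a ∈ {-1}; Q'(b) = 12(b - 3)(b - 2)(b + 4) vanishes at b ∈ {-4, 2, 3}.
Local minima of P (where P''>0): P(-1)=-1. Local minima of Q: Q(-4)=-1472, Q(3)=243.
So the global minimum of L is P(-1) + Q(-4) + 5 = -1 − 1472 + 5 = -1468, attained at (-1, -4).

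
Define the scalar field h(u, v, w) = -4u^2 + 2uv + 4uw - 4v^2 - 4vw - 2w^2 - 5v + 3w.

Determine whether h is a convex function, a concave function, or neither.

h is quadratic, so its Hessian is the constant matrix H = [[-8, 2, 4], [2, -8, -4], [4, -4, -4]].
Leading principal minors: -8, 60, -48.
Signs alternate −, +, − ⇒ H ≺ 0 ⇒ concave.

concave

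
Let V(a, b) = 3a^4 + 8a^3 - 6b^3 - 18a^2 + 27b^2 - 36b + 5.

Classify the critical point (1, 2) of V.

saddle point

The mixed partial ∂²V/∂a∂b is 0, so the Hessian at any point is diag(V_aa, V_bb) = diag(12(3a^2 + 4a - 3), 18(-2b + 3)).
At (1, 2): H = diag(48, -18).
The eigenvalues have opposite signs, so H is indefinite: a saddle point.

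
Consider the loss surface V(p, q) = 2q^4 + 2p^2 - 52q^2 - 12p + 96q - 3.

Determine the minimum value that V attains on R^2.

-725

V(p,q) separates as A(p) + B(q) − 3, so its minimum is min A + min B − 3.
A'(p) = 4p - 12 vanishes at p ∈ {3}; B'(q) = 8(q - 3)(q - 1)(q + 4) vanishes at q ∈ {-4, 1, 3}.
Local minima of A (where A''>0): A(3)=-18. Local minima of B: B(-4)=-704, B(3)=-18.
So the global minimum of V is A(3) + B(-4) − 3 = -18 − 704 − 3 = -725, attained at (3, -4).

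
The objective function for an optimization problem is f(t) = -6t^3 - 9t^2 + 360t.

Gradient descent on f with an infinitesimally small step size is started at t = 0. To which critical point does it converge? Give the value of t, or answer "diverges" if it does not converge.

f'(t) = -18(t - 4)(t + 5), so f'(0) = 360.
Gradient descent moves in the -f' direction, i.e. t is decreasing.
The nearest critical point in that direction is t = -5, where f'' = 162 > 0 (a local minimum). The iterate converges there.

-5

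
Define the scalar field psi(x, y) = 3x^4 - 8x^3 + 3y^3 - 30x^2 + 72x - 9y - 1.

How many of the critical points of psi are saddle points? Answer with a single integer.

3

psi separates as a function of x plus a function of y, so ∇psi=0 decouples.
∂psi/∂x = 12(x - 3)(x - 1)(x + 2) = 0 at x ∈ {-2, 1, 3}; ∂psi/∂y = 9(y - 1)(y + 1) = 0 at y ∈ {-1, 1}.
The Hessian is diagonal: diag(psi_xx, psi_yy). Second derivatives: psi_xx(-2)=180, psi_xx(1)=-72, psi_xx(3)=120; psi_yy(-1)=-18, psi_yy(1)=18.
Saddle points occur where the two diagonal entries have opposite signs: (-2, -1), (1, 1), (3, -1). Count: 3.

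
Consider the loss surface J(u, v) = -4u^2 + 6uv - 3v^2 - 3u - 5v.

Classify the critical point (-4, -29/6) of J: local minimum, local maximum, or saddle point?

The Hessian of J is constant: H = [[-8, 6], [6, -6]].
det(H) = (-8)·(-6) − 6² = 12.
det(H) > 0 and tr(H) = -14 < 0, so H is negative definite and the point is a local maximum.

local maximum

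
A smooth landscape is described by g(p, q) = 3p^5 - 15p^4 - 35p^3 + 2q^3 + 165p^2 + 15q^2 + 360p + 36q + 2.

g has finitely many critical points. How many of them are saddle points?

4

g separates as a function of p plus a function of q, so ∇g=0 decouples.
∂g/∂p = 15(p - 4)(p - 3)(p + 1)(p + 2) = 0 at p ∈ {-2, -1, 3, 4}; ∂g/∂q = 6(q + 2)(q + 3) = 0 at q ∈ {-3, -2}.
The Hessian is diagonal: diag(g_pp, g_qq). Second derivatives: g_pp(-2)=-450, g_pp(-1)=300, g_pp(3)=-300, g_pp(4)=450; g_qq(-3)=-6, g_qq(-2)=6.
Saddle points occur where the two diagonal entries have opposite signs: (-2, -2), (-1, -3), (3, -2), (4, -3). Count: 4.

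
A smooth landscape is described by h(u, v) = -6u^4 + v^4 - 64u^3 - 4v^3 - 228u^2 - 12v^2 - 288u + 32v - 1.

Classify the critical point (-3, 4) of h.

local minimum

The mixed partial ∂²h/∂u∂v is 0, so the Hessian at any point is diag(h_uu, h_vv) = diag(-24(3u^2 + 16u + 19), 12(v^2 - 2v - 2)).
At (-3, 4): H = diag(48, 72).
Both eigenvalues are positive, so H is positive definite: a local minimum.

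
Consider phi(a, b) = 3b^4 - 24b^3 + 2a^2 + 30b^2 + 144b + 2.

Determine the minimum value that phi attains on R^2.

phi(a,b) separates as P(a) + Q(b) + 2, so its minimum is min P + min Q + 2.
P'(a) = 4a vanishes at a ∈ {0}; Q'(b) = 12(b - 4)(b - 3)(b + 1) vanishes at b ∈ {-1, 3, 4}.
Local minima of P (where P''>0): P(0)=0. Local minima of Q: Q(-1)=-87, Q(4)=288.
So the global minimum of phi is P(0) + Q(-1) + 2 = 0 − 87 + 2 = -85, attained at (0, -1).

-85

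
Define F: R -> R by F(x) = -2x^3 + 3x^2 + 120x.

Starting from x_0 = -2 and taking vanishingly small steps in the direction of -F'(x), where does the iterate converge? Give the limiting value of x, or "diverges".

F'(x) = -6(x - 5)(x + 4), so F'(-2) = 84.
Gradient descent moves in the -F' direction, i.e. x is decreasing.
The nearest critical point in that direction is x = -4, where F'' = 54 > 0 (a local minimum). The iterate converges there.

-4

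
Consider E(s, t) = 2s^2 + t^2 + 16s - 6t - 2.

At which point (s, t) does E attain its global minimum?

(-4, 3)

E(s,t) separates as P(s) + Q(t) − 2, so its minimum is min P + min Q − 2.
P'(s) = 4s + 16 vanishes at s ∈ {-4}; Q'(t) = 2(t - 3) vanishes at t ∈ {3}.
Local minima of P (where P''>0): P(-4)=-32. Local minima of Q: Q(3)=-9.
So the global minimum of E is P(-4) + Q(3) − 2 = -32 − 9 − 2 = -43, attained at (-4, 3).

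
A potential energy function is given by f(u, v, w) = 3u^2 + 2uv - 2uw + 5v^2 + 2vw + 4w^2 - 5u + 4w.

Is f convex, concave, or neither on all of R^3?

f is quadratic, so its Hessian is the constant matrix H = [[6, 2, -2], [2, 10, 2], [-2, 2, 8]].
Leading principal minors: 6, 56, 368.
All positive ⇒ H ≻ 0 ⇒ convex.

convex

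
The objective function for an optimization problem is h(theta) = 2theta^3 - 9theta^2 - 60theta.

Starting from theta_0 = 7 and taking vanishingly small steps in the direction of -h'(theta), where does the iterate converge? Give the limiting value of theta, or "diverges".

5

h'(theta) = 6(theta - 5)(theta + 2), so h'(7) = 108.
Gradient descent moves in the -h' direction, i.e. theta is decreasing.
The nearest critical point in that direction is theta = 5, where h'' = 42 > 0 (a local minimum). The iterate converges there.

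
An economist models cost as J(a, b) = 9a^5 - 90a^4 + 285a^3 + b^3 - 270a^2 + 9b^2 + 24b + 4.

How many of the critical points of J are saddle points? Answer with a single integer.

4

J separates as a function of a plus a function of b, so ∇J=0 decouples.
∂J/∂a = 45a(a - 4)(a - 3)(a - 1) = 0 at a ∈ {0, 1, 3, 4}; ∂J/∂b = 3(b + 2)(b + 4) = 0 at b ∈ {-4, -2}.
The Hessian is diagonal: diag(J_aa, J_bb). Second derivatives: J_aa(0)=-540, J_aa(1)=270, J_aa(3)=-270, J_aa(4)=540; J_bb(-4)=-6, J_bb(-2)=6.
Saddle points occur where the two diagonal entries have opposite signs: (0, -2), (1, -4), (3, -2), (4, -4). Count: 4.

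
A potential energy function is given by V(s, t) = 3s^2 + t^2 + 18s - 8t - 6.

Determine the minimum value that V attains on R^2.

-49

V(s,t) separates as P(s) + Q(t) − 6, so its minimum is min P + min Q − 6.
P'(s) = 6s + 18 vanishes at s ∈ {-3}; Q'(t) = 2(t - 4) vanishes at t ∈ {4}.
Local minima of P (where P''>0): P(-3)=-27. Local minima of Q: Q(4)=-16.
So the global minimum of V is P(-3) + Q(4) − 6 = -27 − 16 − 6 = -49, attained at (-3, 4).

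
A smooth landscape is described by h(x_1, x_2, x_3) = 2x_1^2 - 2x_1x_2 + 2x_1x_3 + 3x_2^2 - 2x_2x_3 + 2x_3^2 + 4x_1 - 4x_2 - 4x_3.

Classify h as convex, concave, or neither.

convex

h is quadratic, so its Hessian is the constant matrix H = [[4, -2, 2], [-2, 6, -2], [2, -2, 4]].
Leading principal minors: 4, 20, 56.
All positive ⇒ H ≻ 0 ⇒ convex.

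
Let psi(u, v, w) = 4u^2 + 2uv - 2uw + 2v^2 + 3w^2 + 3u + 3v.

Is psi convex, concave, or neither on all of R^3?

psi is quadratic, so its Hessian is the constant matrix H = [[8, 2, -2], [2, 4, 0], [-2, 0, 6]].
Leading principal minors: 8, 28, 152.
All positive ⇒ H ≻ 0 ⇒ convex.

convex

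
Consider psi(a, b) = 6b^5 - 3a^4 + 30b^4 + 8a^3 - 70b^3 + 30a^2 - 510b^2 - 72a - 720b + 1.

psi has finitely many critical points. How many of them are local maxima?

psi separates as a function of a plus a function of b, so ∇psi=0 decouples.
∂psi/∂a = -12(a - 3)(a - 1)(a + 2) = 0 at a ∈ {-2, 1, 3}; ∂psi/∂b = 30(b - 3)(b + 1)(b + 2)(b + 4) = 0 at b ∈ {-4, -2, -1, 3}.
The Hessian is diagonal: diag(psi_aa, psi_bb). Second derivatives: psi_aa(-2)=-180, psi_aa(1)=72, psi_aa(3)=-120; psi_bb(-4)=-1260, psi_bb(-2)=300, psi_bb(-1)=-360, psi_bb(3)=4200.
Local maxima occur where both diagonal entries negative: (-2, -4), (-2, -1), (3, -4), (3, -1). Count: 4.

4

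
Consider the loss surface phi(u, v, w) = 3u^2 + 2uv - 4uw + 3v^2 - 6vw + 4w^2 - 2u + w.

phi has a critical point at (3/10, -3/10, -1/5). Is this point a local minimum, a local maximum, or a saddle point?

local minimum

The Hessian is constant: H = [[6, 2, -4], [2, 6, -6], [-4, -6, 8]].
Leading principal minors: Δ₁ = 6, Δ₂ = 32, Δ₃ = 40.
All leading minors are positive, so H is positive definite: a local minimum.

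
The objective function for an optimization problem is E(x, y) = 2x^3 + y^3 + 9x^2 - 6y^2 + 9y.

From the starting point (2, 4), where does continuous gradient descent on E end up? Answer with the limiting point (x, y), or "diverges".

(0, 3)

E is separable, so gradient descent decouples: x follows -∂E/∂x, y follows -∂E/∂y.
∂E/∂x = 6x(x + 3); at x=2 this is 60, so x decreases.
∂E/∂y = 3(y - 3)(y - 1); at y=4 this is 9, so y decreases.
x converges to its nearest critical value 0 (a local min of the x-part); y converges to 3. The iterate converges to (0, 3).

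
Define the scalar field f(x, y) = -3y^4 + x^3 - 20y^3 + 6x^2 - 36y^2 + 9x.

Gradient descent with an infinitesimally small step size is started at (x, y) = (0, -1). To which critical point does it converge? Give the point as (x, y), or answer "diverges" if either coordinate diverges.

(-1, -2)

f is separable, so gradient descent decouples: x follows -∂f/∂x, y follows -∂f/∂y.
∂f/∂x = 3(x + 1)(x + 3); at x=0 this is 9, so x decreases.
∂f/∂y = -12y(y + 2)(y + 3); at y=-1 this is 24, so y decreases.
x converges to its nearest critical value -1 (a local min of the x-part); y converges to -2. The iterate converges to (-1, -2).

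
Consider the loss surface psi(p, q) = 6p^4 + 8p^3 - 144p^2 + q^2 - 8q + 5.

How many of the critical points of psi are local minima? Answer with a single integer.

2

psi separates as a function of p plus a function of q, so ∇psi=0 decouples.
∂psi/∂p = 24p(p - 3)(p + 4) = 0 at p ∈ {-4, 0, 3}; ∂psi/∂q = 2(q - 4) = 0 at q ∈ {4}.
The Hessian is diagonal: diag(psi_pp, psi_qq). Second derivatives: psi_pp(-4)=672, psi_pp(0)=-288, psi_pp(3)=504; psi_qq(4)=2.
Local minima occur where both diagonal entries positive: (-4, 4), (3, 4). Count: 2.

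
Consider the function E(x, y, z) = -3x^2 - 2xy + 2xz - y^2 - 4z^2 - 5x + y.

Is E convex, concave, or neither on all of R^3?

E is quadratic, so its Hessian is the constant matrix H = [[-6, -2, 2], [-2, -2, 0], [2, 0, -8]].
Leading principal minors: -6, 8, -56.
Signs alternate −, +, − ⇒ H ≺ 0 ⇒ concave.

concave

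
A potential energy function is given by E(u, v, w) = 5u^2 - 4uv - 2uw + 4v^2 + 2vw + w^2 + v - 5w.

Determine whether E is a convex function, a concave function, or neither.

convex

E is quadratic, so its Hessian is the constant matrix H = [[10, -4, -2], [-4, 8, 2], [-2, 2, 2]].
Leading principal minors: 10, 64, 88.
All positive ⇒ H ≻ 0 ⇒ convex.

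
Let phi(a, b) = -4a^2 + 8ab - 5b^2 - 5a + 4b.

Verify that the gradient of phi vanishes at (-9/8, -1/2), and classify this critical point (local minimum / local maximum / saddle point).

local maximum

∇phi = (-8a + 8b - 5, 8a - 10b + 4); substituting (-9/8, -1/2) gives ∇phi = (0, 0), so (-9/8, -1/2) is indeed a critical point.
The Hessian of phi is constant: H = [[-8, 8], [8, -10]].
det(H) = (-8)·(-10) − 8² = 16.
det(H) > 0 and tr(H) = -18 < 0, so H is negative definite and the point is a local maximum.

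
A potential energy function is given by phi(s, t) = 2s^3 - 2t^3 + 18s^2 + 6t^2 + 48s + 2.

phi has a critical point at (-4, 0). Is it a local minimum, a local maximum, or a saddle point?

saddle point

The mixed partial ∂²phi/∂s∂t is 0, so the Hessian at any point is diag(phi_ss, phi_tt) = diag(12(s + 3), 12(-t + 1)).
At (-4, 0): H = diag(-12, 12).
The eigenvalues have opposite signs, so H is indefinite: a saddle point.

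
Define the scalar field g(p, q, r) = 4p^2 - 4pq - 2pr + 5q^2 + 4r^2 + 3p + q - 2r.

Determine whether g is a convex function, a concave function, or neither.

convex

g is quadratic, so its Hessian is the constant matrix H = [[8, -4, -2], [-4, 10, 0], [-2, 0, 8]].
Leading principal minors: 8, 64, 472.
All positive ⇒ H ≻ 0 ⇒ convex.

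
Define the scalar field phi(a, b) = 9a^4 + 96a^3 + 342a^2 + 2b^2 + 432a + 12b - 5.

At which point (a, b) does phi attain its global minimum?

(-1, -3)

phi(a,b) separates as P(a) + Q(b) − 5, so its minimum is min P + min Q − 5.
P'(a) = 36(a + 1)(a + 3)(a + 4) vanishes at a ∈ {-4, -3, -1}; Q'(b) = 4b + 12 vanishes at b ∈ {-3}.
Local minima of P (where P''>0): P(-4)=-96, P(-1)=-177. Local minima of Q: Q(-3)=-18.
So the global minimum of phi is P(-1) + Q(-3) − 5 = -177 − 18 − 5 = -200, attained at (-1, -3).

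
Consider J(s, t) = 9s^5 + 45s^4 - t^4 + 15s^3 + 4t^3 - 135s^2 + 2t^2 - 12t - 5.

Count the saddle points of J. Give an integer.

6

J separates as a function of s plus a function of t, so ∇J=0 decouples.
∂J/∂s = 45s(s - 1)(s + 2)(s + 3) = 0 at s ∈ {-3, -2, 0, 1}; ∂J/∂t = -4(t - 3)(t - 1)(t + 1) = 0 at t ∈ {-1, 1, 3}.
The Hessian is diagonal: diag(J_ss, J_tt). Second derivatives: J_ss(-3)=-540, J_ss(-2)=270, J_ss(0)=-270, J_ss(1)=540; J_tt(-1)=-32, J_tt(1)=16, J_tt(3)=-32.
Saddle points occur where the two diagonal entries have opposite signs: (-3, 1), (-2, -1), (-2, 3), (0, 1), (1, -1), (1, 3). Count: 6.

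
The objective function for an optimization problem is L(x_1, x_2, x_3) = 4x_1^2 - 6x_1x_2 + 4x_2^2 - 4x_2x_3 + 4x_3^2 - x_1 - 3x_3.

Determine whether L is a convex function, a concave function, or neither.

L is quadratic, so its Hessian is the constant matrix H = [[8, -6, 0], [-6, 8, -4], [0, -4, 8]].
Leading principal minors: 8, 28, 96.
All positive ⇒ H ≻ 0 ⇒ convex.

convex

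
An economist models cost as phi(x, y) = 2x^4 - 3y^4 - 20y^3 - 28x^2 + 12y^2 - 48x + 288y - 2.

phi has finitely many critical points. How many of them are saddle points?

5

phi separates as a function of x plus a function of y, so ∇phi=0 decouples.
∂phi/∂x = 8(x - 3)(x + 1)(x + 2) = 0 at x ∈ {-2, -1, 3}; ∂phi/∂y = -12(y - 2)(y + 3)(y + 4) = 0 at y ∈ {-4, -3, 2}.
The Hessian is diagonal: diag(phi_xx, phi_yy). Second derivatives: phi_xx(-2)=40, phi_xx(-1)=-32, phi_xx(3)=160; phi_yy(-4)=-72, phi_yy(-3)=60, phi_yy(2)=-360.
Saddle points occur where the two diagonal entries have opposite signs: (-2, -4), (-2, 2), (-1, -3), (3, -4), (3, 2). Count: 5.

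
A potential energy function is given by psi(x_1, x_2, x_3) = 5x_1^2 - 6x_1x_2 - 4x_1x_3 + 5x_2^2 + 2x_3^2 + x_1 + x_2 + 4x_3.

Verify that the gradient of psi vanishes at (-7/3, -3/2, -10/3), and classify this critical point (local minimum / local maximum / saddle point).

∇psi = (10x_1 - 6x_2 - 4x_3 + 1, -6x_1 + 10x_2 + 1, -4x_1 + 4x_3 + 4); substituting (-7/3, -3/2, -10/3) gives ∇psi = (0, 0, 0), so (-7/3, -3/2, -10/3) is indeed a critical point.
The Hessian is constant: H = [[10, -6, -4], [-6, 10, 0], [-4, 0, 4]].
Leading principal minors: Δ₁ = 10, Δ₂ = 64, Δ₃ = 96.
All leading minors are positive, so H is positive definite: a local minimum.

local minimum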